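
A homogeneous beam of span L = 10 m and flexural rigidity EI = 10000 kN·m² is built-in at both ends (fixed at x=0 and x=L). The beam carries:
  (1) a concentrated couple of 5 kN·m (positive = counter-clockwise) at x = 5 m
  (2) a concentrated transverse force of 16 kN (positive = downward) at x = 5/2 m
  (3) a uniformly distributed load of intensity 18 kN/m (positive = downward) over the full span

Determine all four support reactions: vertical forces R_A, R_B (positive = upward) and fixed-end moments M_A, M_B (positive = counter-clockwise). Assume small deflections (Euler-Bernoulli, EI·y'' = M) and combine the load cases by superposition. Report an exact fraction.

R_A = 417/4 kN, M_A = 695/4 kN·m, R_B = 367/4 kN, M_B = -625/4 kN·m

Load 1 — applied couple M₀=5 kN·m at a=5 m (b=L-a=5):
  R_A = 6M₀ab/L³ = 6·5·5·5/10³ = 3/4 kN
  M_A = M₀b(2a-b)/L² = 5·5·(2·5-5)/10² = 5/4 kN·m
  R_B = -6M₀ab/L³ = -6·5·5·5/10³ = -3/4 kN
  M_B = M₀a(2b-a)/L² = 5·5·(2·5-5)/10² = 5/4 kN·m
Load 2 — point force P=16 kN at a=5/2 m (b=L-a=15/2):
  R_A = Pb²(3a+b)/L³ = 16·(15/2)²·(3·(5/2)+(15/2))/10³ = 27/2 kN
  M_A = Pab²/L² = 16·(5/2)·(15/2)²/10² = 45/2 kN·m
  R_B = Pa²(a+3b)/L³ = 16·(5/2)²·((5/2)+3·(15/2))/10³ = 5/2 kN
  M_B = -Pa²b/L² = -16·(5/2)²·(15/2)/10² = -15/2 kN·m
Load 3 — uniform load w=18 kN/m over full span:
  R_A = wL/2 = 18·10/2 = 90 kN
  M_A = wL²/12 = 18·10²/12 = 150 kN·m
  R_B = wL/2 = 18·10/2 = 90 kN
  M_B = -wL²/12 = -18·10²/12 = -150 kN·m
Superposition: R_A = 417/4 kN, M_A = 695/4 kN·m, R_B = 367/4 kN, M_B = -625/4 kN·m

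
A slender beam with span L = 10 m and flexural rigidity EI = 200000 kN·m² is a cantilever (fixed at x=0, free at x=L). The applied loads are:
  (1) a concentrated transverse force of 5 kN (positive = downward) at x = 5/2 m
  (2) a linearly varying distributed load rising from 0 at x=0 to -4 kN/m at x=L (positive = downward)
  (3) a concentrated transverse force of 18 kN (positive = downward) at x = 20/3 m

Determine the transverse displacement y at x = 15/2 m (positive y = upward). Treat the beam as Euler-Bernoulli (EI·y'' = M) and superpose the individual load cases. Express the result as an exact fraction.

Load 1 — point force P=5 kN at a=5/2 m (b=L-a=15/2):
  y_1 = -Pa²(3x-a)/(6EI)  [x>a] = -5·(5/2)²·(3·(15/2)-(5/2))/(6·200000) = -1/1920 m
Load 2 — triangular load w₀=-4 kN/m (0→w₀ over full span):
  y_2 = (w₀Lx³/12-w₀L²x²/6-w₀x⁵/(120L))/EI = ((-4)·10·(15/2)³/12-(-4)·10²·(15/2)²/6-(-4)·(15/2)⁵/(120·10))/200000 = 2481/204800 m
Load 3 — point force P=18 kN at a=20/3 m (b=L-a=10/3):
  y_3 = -Pa²(3x-a)/(6EI)  [x>a] = -18·(20/3)²·(3·(15/2)-(20/3))/(6·200000) = -19/1800 m
Superposition: y = Σ y_i = 1913/1843200 m ≈ 0.001038 m

y(15/2) = 1913/1843200 m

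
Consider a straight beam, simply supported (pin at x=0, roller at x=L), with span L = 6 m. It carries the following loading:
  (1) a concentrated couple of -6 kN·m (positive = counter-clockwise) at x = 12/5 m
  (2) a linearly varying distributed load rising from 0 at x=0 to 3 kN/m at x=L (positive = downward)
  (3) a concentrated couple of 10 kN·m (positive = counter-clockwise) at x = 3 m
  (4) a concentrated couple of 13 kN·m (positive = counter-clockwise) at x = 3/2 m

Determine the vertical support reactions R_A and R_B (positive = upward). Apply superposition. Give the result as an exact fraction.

R_A = 35/6 kN, R_B = 19/6 kN

Load 1 — applied couple M₀=-6 kN·m at a=12/5 m (b=L-a=18/5):
  R_A = M₀/L = (-6)/6 = -1 kN
  R_B = -M₀/L = -(-6)/6 = 1 kN
Load 2 — triangular load w₀=3 kN/m (0→w₀ over full span):
  R_A = w₀L/6 = 3·6/6 = 3 kN
  R_B = w₀L/3 = 3·6/3 = 6 kN
Load 3 — applied couple M₀=10 kN·m at a=3 m (b=L-a=3):
  R_A = M₀/L = 10/6 = 5/3 kN
  R_B = -M₀/L = -10/6 = -5/3 kN
Load 4 — applied couple M₀=13 kN·m at a=3/2 m (b=L-a=9/2):
  R_A = M₀/L = 13/6 kN
  R_B = -M₀/L = -13/6 kN
Superposition: R_A = 35/6 kN, R_B = 19/6 kN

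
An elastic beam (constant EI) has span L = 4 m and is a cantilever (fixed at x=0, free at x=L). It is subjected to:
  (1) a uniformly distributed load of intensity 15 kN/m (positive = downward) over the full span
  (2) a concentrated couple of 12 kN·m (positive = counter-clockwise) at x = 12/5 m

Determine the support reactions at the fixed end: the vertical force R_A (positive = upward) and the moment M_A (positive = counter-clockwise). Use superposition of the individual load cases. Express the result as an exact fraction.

Load 1 — uniform load w=15 kN/m over full span:
  R_A = wL = 15·4 = 60 kN
  M_A = wL²/2 = 15·4²/2 = 120 kN·m
Load 2 — applied couple M₀=12 kN·m at a=12/5 m (b=L-a=8/5):
  R_A = 0 kN
  M_A = -M₀ = -12 kN·m
Superposition: R_A = 60 kN, M_A = 108 kN·m

R_A = 60 kN, M_A = 108 kN·m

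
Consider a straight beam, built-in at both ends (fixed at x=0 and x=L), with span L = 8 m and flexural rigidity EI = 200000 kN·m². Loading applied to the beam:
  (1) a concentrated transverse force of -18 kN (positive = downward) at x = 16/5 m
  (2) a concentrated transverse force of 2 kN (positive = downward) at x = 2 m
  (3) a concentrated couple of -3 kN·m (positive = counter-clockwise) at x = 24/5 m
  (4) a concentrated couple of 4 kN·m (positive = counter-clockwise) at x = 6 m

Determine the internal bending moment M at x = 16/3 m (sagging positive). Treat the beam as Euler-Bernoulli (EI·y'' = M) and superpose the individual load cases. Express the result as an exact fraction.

M(16/3) = -119/750 kN·m

Load 1 — point force P=-18 kN at a=16/5 m (b=L-a=24/5):
  M_1 = Pa²(a+3b)(L-x)/L³ - Pa²b/L²  [x>a] = (-18)·(16/5)²·((16/5)+3·(24/5))·(8-(16/3))/8³ - (-18)·(16/5)²·(24/5)/8² = -384/125 kN·m
Load 2 — point force P=2 kN at a=2 m (b=L-a=6):
  M_2 = Pa²(a+3b)(L-x)/L³ - Pa²b/L²  [x>a] = 2·2²·(2+3·6)·(8-(16/3))/8³ - 2·2²·6/8² = 1/12 kN·m
Load 3 — applied couple M₀=-3 kN·m at a=24/5 m (b=L-a=16/5):
  M_3 = R_Ax - M_A - M₀  [x>a] with R_A=-27/50, M_A=-24/25 = (-27/50)·(16/3) - (-24/25) - (-3) = 27/25 kN·m
Load 4 — applied couple M₀=4 kN·m at a=6 m (b=L-a=2):
  M_4 = R_Ax - M_A  [x≤a] with R_A=9/16, M_A=5/4 = (9/16)·(16/3) - (5/4) = 7/4 kN·m
Superposition: M = Σ M_i = -119/750 kN·m ≈ -0.158667 kN·m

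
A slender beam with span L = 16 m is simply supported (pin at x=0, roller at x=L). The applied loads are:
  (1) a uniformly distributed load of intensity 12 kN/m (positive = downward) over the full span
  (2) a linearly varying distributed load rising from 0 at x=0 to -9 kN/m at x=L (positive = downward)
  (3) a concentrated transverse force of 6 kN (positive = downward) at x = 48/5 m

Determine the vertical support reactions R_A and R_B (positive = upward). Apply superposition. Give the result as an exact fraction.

R_A = 372/5 kN, R_B = 258/5 kN

Load 1 — uniform load w=12 kN/m over full span:
  R_A = wL/2 = 12·16/2 = 96 kN
  R_B = wL/2 = 12·16/2 = 96 kN
Load 2 — triangular load w₀=-9 kN/m (0→w₀ over full span):
  R_A = w₀L/6 = (-9)·16/6 = -24 kN
  R_B = w₀L/3 = (-9)·16/3 = -48 kN
Load 3 — point force P=6 kN at a=48/5 m (b=L-a=32/5):
  R_A = Pb/L = 6·(32/5)/16 = 12/5 kN
  R_B = Pa/L = 6·(48/5)/16 = 18/5 kN
Superposition: R_A = 372/5 kN, R_B = 258/5 kN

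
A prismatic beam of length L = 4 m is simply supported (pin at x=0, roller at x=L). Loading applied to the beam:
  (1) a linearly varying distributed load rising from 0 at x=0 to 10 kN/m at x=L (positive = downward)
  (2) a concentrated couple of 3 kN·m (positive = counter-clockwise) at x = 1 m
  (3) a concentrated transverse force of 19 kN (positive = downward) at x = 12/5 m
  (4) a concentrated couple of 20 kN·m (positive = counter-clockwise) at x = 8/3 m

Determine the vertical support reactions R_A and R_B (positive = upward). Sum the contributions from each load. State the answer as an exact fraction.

R_A = 1201/60 kN, R_B = 1139/60 kN

Load 1 — triangular load w₀=10 kN/m (0→w₀ over full span):
  R_A = w₀L/6 = 10·4/6 = 20/3 kN
  R_B = w₀L/3 = 10·4/3 = 40/3 kN
Load 2 — applied couple M₀=3 kN·m at a=1 m (b=L-a=3):
  R_A = M₀/L = 3/4 kN
  R_B = -M₀/L = -3/4 kN
Load 3 — point force P=19 kN at a=12/5 m (b=L-a=8/5):
  R_A = Pb/L = 19·(8/5)/4 = 38/5 kN
  R_B = Pa/L = 19·(12/5)/4 = 57/5 kN
Load 4 — applied couple M₀=20 kN·m at a=8/3 m (b=L-a=4/3):
  R_A = M₀/L = 20/4 = 5 kN
  R_B = -M₀/L = -20/4 = -5 kN
Superposition: R_A = 1201/60 kN, R_B = 1139/60 kN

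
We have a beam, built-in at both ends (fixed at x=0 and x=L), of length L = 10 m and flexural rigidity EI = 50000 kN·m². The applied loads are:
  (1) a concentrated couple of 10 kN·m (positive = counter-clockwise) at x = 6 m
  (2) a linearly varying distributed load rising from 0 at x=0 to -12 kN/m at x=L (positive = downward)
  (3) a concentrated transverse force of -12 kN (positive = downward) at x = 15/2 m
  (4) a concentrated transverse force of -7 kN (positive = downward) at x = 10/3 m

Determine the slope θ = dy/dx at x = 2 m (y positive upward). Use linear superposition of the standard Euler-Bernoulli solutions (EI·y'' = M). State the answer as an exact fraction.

Load 1 — applied couple M₀=10 kN·m at a=6 m (b=L-a=4):
  θ_1 = (R_Ax²/2 - M_Ax)/EI  [x≤a] with R_A=36/25, M_A=16/5 = ((36/25)·2²/2 - (16/5)·2)/50000 = -11/156250 rad
Load 2 — triangular load w₀=-12 kN/m (0→w₀ over full span):
  θ_2 = -w₀(2x(L-x)(L-2x)(x+2L)+x²(L-x)²)/(120LEI) = -(-12)·(2·2·(10-2)·(10-2·2)·(2+2·10)+2²·(10-2)²)/(120·10·50000) = 14/15625 rad
Load 3 — point force P=-12 kN at a=15/2 m (b=L-a=5/2):
  θ_3 = -Pb²x(2aL-(3a+b)x)/(2L³EI)  [x≤a] = -(-12)·(5/2)²·2·(2·(15/2)·10-(3·(15/2)+(5/2))·2)/(2·10³·50000) = 3/20000 rad
Load 4 — point force P=-7 kN at a=10/3 m (b=L-a=20/3):
  θ_4 = -Pb²x(2aL-(3a+b)x)/(2L³EI)  [x≤a] = -(-7)·(20/3)²·2·(2·(10/3)·10-(3·(10/3)+(20/3))·2)/(2·10³·50000) = 7/33750 rad
Superposition: θ = Σ θ_i = 79853/67500000 rad ≈ 0.001183 rad

θ(2) = 79853/67500000 rad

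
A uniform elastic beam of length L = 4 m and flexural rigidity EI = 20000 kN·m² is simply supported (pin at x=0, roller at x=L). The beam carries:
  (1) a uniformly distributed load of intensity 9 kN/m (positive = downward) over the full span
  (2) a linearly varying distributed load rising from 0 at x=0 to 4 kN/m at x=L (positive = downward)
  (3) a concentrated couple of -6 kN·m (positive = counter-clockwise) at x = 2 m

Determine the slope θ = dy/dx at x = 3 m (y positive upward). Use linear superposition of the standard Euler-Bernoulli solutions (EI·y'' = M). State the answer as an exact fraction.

θ(3) = 7343/7200000 rad

Load 1 — uniform load w=9 kN/m over full span:
  θ_1 = -w(L³-6Lx²+4x³)/(24EI) = -9·(4³-6·4·3²+4·3³)/(24·20000) = 33/40000 rad
Load 2 — triangular load w₀=4 kN/m (0→w₀ over full span):
  θ_2 = -w₀(7L⁴-30L²x²+15x⁴)/(360LEI) = -4·(7·4⁴-30·4²·3²+15·3⁴)/(360·4·20000) = 1313/7200000 rad
Load 3 — applied couple M₀=-6 kN·m at a=2 m (b=L-a=2):
  θ_3 = (M₀x²/(2L)-M₀(x-a)+C₁)/EI  [x>a] with C₁=M₀(3b²-L²)/(6L)=1 = ((-6)·3²/(2·4)-(-6)·(3-2)+1)/20000 = 1/80000 rad
Superposition: θ = Σ θ_i = 7343/7200000 rad ≈ 0.001020 rad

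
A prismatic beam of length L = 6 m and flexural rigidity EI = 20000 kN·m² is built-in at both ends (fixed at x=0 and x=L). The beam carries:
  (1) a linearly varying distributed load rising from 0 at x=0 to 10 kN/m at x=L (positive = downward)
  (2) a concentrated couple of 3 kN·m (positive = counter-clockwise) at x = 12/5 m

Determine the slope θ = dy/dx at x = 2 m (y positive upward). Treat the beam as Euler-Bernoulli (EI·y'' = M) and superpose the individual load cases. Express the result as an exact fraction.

Load 1 — triangular load w₀=10 kN/m (0→w₀ over full span):
  θ_1 = -w₀(2x(L-x)(L-2x)(x+2L)+x²(L-x)²)/(120LEI) = -10·(2·2·(6-2)·(6-2·2)·(2+2·6)+2²·(6-2)²)/(120·6·20000) = -2/5625 rad
Load 2 — applied couple M₀=3 kN·m at a=12/5 m (b=L-a=18/5):
  θ_2 = (R_Ax²/2 - M_Ax)/EI  [x≤a] with R_A=18/25, M_A=9/25 = ((18/25)·2²/2 - (9/25)·2)/20000 = 9/250000 rad
Superposition: θ = Σ θ_i = -719/2250000 rad ≈ -0.000320 rad

θ(2) = -719/2250000 rad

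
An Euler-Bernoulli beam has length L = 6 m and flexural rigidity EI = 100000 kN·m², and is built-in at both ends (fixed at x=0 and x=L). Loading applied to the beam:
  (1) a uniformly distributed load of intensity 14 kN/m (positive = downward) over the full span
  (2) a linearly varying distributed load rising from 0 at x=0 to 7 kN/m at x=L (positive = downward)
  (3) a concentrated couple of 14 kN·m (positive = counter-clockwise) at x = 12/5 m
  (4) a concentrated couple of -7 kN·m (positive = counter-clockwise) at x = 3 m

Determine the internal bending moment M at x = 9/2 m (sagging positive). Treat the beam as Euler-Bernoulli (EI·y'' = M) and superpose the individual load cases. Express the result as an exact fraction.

Load 1 — uniform load w=14 kN/m over full span:
  M_1 = wLx/2 - wL²/12 - wx²/2 = 14·6·(9/2)/2 - 14·6²/12 - 14·(9/2)²/2 = 21/4 kN·m
Load 2 — triangular load w₀=7 kN/m (0→w₀ over full span):
  M_2 = 3w₀Lx/20 - w₀L²/30 - w₀x³/(6L) = 3·7·6·(9/2)/20 - 7·6²/30 - 7·(9/2)³/(6·6) = 357/160 kN·m
Load 3 — applied couple M₀=14 kN·m at a=12/5 m (b=L-a=18/5):
  M_3 = R_Ax - M_A - M₀  [x>a] with R_A=84/25, M_A=42/25 = (84/25)·(9/2) - (42/25) - 14 = -14/25 kN·m
Load 4 — applied couple M₀=-7 kN·m at a=3 m (b=L-a=3):
  M_4 = R_Ax - M_A - M₀  [x>a] with R_A=-7/4, M_A=-7/4 = (-7/4)·(9/2) - (-7/4) - (-7) = 7/8 kN·m
Superposition: M = Σ M_i = 6237/800 kN·m ≈ 7.796250 kN·m

M(9/2) = 6237/800 kN·m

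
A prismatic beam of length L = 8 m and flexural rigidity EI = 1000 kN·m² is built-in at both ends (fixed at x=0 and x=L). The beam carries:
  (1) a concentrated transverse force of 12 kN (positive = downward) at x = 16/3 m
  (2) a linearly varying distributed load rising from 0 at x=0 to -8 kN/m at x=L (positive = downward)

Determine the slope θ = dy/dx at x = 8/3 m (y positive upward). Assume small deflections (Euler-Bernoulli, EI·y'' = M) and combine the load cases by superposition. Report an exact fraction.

Load 1 — point force P=12 kN at a=16/3 m (b=L-a=8/3):
  θ_1 = -Pb²x(2aL-(3a+b)x)/(2L³EI)  [x≤a] = -12·(8/3)²·(8/3)·(2·(16/3)·8-(3·(16/3)+(8/3))·(8/3))/(2·8³·1000) = -16/2025 rad
Load 2 — triangular load w₀=-8 kN/m (0→w₀ over full span):
  θ_2 = -w₀(2x(L-x)(L-2x)(x+2L)+x²(L-x)²)/(120LEI) = -(-8)·(2·(8/3)·(8-(8/3))·(8-2·(8/3))·((8/3)+2·8)+(8/3)²·(8-(8/3))²)/(120·8·1000) = 2048/151875 rad
Superposition: θ = Σ θ_i = 848/151875 rad ≈ 0.005584 rad

θ(8/3) = 848/151875 rad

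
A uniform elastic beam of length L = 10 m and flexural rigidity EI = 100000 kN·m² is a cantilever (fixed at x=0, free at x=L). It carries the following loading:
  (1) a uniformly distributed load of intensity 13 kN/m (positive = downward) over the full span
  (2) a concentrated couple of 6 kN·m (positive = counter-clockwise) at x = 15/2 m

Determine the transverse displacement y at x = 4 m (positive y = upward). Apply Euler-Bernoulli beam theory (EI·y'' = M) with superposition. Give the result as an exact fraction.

y(4) = -122/3125 m

Load 1 — uniform load w=13 kN/m over full span:
  y_1 = -wx²(x²-4Lx+6L²)/(24EI) = -13·4²·(4²-4·10·4+6·10²)/(24·100000) = -247/6250 m
Load 2 — applied couple M₀=6 kN·m at a=15/2 m (b=L-a=5/2):
  y_2 = M₀x²/(2EI)  [x≤a] = 6·4²/(2·100000) = 3/6250 m
Superposition: y = Σ y_i = -122/3125 m ≈ -0.039040 m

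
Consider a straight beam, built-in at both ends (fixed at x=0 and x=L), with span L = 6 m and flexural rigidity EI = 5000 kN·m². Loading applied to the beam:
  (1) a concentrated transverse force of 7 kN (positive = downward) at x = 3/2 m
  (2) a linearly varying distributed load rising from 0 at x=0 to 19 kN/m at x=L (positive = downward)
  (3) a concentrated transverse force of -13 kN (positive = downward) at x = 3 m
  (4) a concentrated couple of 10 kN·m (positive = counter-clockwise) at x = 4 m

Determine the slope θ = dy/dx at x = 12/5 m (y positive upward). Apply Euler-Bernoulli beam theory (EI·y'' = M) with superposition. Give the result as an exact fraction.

Load 1 — point force P=7 kN at a=3/2 m (b=L-a=9/2):
  θ_1 = Pa²(L-x)(2bL-(3b+a)(L-x))/(2L³EI)  [x>a] = 7·(3/2)²·(6-(12/5))·(2·(9/2)·6-(3·(9/2)+(3/2))·(6-(12/5)))/(2·6³·5000) = 0 rad
Load 2 — triangular load w₀=19 kN/m (0→w₀ over full span):
  θ_2 = -w₀(2x(L-x)(L-2x)(x+2L)+x²(L-x)²)/(120LEI) = -19·(2·(12/5)·(6-(12/5))·(6-2·(12/5))·((12/5)+2·6)+(12/5)²·(6-(12/5))²)/(120·6·5000) = -1539/781250 rad
Load 3 — point force P=-13 kN at a=3 m (b=L-a=3):
  θ_3 = -Pb²x(2aL-(3a+b)x)/(2L³EI)  [x≤a] = -(-13)·3²·(12/5)·(2·3·6-(3·3+3)·(12/5))/(2·6³·5000) = 117/125000 rad
Load 4 — applied couple M₀=10 kN·m at a=4 m (b=L-a=2):
  θ_4 = (R_Ax²/2 - M_Ax)/EI  [x≤a] with R_A=20/9, M_A=10/3 = ((20/9)·(12/5)²/2 - (10/3)·(12/5))/5000 = -1/3125 rad
Superposition: θ = Σ θ_i = -4231/3125000 rad ≈ -0.001354 rad

θ(12/5) = -4231/3125000 rad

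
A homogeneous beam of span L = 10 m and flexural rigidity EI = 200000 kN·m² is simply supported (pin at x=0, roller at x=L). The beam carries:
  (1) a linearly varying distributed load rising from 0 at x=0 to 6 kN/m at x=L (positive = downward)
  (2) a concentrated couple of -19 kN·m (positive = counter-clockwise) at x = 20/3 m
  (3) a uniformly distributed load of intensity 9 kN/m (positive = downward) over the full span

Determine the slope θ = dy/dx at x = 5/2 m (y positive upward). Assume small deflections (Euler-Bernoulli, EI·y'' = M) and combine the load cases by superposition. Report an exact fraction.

θ(5/2) = -75809/46080000 rad

Load 1 — triangular load w₀=6 kN/m (0→w₀ over full span):
  θ_1 = -w₀(7L⁴-30L²x²+15x⁴)/(360LEI) = -6·(7·10⁴-30·10²·(5/2)²+15·(5/2)⁴)/(360·10·200000) = -1327/3072000 rad
Load 2 — applied couple M₀=-19 kN·m at a=20/3 m (b=L-a=10/3):
  θ_2 = (M₀x²/(2L)+C₁)/EI  [x≤a] with C₁=M₀(3b²-L²)/(6L)=190/9 = ((-19)·(5/2)²/(2·10)+(190/9))/200000 = 437/5760000 rad
Load 3 — uniform load w=9 kN/m over full span:
  θ_3 = -w(L³-6Lx²+4x³)/(24EI) = -9·(10³-6·10·(5/2)²+4·(5/2)³)/(24·200000) = -33/25600 rad
Superposition: θ = Σ θ_i = -75809/46080000 rad ≈ -0.001645 rad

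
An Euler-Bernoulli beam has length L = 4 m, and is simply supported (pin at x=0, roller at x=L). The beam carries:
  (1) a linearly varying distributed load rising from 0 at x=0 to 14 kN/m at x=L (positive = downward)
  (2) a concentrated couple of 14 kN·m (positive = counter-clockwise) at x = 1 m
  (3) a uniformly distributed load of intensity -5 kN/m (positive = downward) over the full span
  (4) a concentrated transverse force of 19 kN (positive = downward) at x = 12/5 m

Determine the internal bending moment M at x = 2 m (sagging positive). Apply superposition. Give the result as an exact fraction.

Load 1 — triangular load w₀=14 kN/m (0→w₀ over full span):
  M_1 = w₀Lx/6 - w₀x³/(6L) = 14·4·2/6 - 14·2³/(6·4) = 14 kN·m
Load 2 — applied couple M₀=14 kN·m at a=1 m (b=L-a=3):
  M_2 = M₀x/L - M₀  [x>a] = 14·2/4 - 14 = -7 kN·m
Load 3 — uniform load w=-5 kN/m over full span:
  M_3 = wx(L-x)/2 = (-5)·2·(4-2)/2 = -10 kN·m
Load 4 — point force P=19 kN at a=12/5 m (b=L-a=8/5):
  M_4 = Pbx/L  [x≤a] = 19·(8/5)·2/4 = 76/5 kN·m
Superposition: M = Σ M_i = 61/5 kN·m ≈ 12.200000 kN·m

M(2) = 61/5 kN·m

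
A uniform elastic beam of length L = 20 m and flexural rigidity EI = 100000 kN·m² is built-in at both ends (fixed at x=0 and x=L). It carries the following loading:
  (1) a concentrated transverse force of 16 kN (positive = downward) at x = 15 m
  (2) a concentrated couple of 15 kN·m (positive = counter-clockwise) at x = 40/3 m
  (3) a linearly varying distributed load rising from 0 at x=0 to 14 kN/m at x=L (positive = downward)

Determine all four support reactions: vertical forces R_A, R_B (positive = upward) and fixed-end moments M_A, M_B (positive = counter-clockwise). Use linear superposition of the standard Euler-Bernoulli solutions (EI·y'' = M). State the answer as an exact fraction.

R_A = 91/2 kN, M_A = 620/3 kN·m, R_B = 221/2 kN, M_B = -325 kN·m

Load 1 — point force P=16 kN at a=15 m (b=L-a=5):
  R_A = Pb²(3a+b)/L³ = 16·5²·(3·15+5)/20³ = 5/2 kN
  M_A = Pab²/L² = 16·15·5²/20² = 15 kN·m
  R_B = Pa²(a+3b)/L³ = 16·15²·(15+3·5)/20³ = 27/2 kN
  M_B = -Pa²b/L² = -16·15²·5/20² = -45 kN·m
Load 2 — applied couple M₀=15 kN·m at a=40/3 m (b=L-a=20/3):
  R_A = 6M₀ab/L³ = 6·15·(40/3)·(20/3)/20³ = 1 kN
  M_A = M₀b(2a-b)/L² = 15·(20/3)·(2·(40/3)-(20/3))/20² = 5 kN·m
  R_B = -6M₀ab/L³ = -6·15·(40/3)·(20/3)/20³ = -1 kN
  M_B = M₀a(2b-a)/L² = 15·(40/3)·(2·(20/3)-(40/3))/20² = 0 kN·m
Load 3 — triangular load w₀=14 kN/m (0→w₀ over full span):
  R_A = 3w₀L/20 = 3·14·20/20 = 42 kN
  M_A = w₀L²/30 = 14·20²/30 = 560/3 kN·m
  R_B = 7w₀L/20 = 7·14·20/20 = 98 kN
  M_B = -w₀L²/20 = -14·20²/20 = -280 kN·m
Superposition: R_A = 91/2 kN, M_A = 620/3 kN·m, R_B = 221/2 kN, M_B = -325 kN·m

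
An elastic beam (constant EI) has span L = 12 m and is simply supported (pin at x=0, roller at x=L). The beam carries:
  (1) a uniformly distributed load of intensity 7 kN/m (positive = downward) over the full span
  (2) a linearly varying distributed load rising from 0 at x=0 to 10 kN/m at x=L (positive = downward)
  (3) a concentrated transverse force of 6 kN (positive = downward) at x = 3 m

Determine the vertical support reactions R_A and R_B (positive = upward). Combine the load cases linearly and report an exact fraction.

R_A = 133/2 kN, R_B = 167/2 kN

Load 1 — uniform load w=7 kN/m over full span:
  R_A = wL/2 = 7·12/2 = 42 kN
  R_B = wL/2 = 7·12/2 = 42 kN
Load 2 — triangular load w₀=10 kN/m (0→w₀ over full span):
  R_A = w₀L/6 = 10·12/6 = 20 kN
  R_B = w₀L/3 = 10·12/3 = 40 kN
Load 3 — point force P=6 kN at a=3 m (b=L-a=9):
  R_A = Pb/L = 6·9/12 = 9/2 kN
  R_B = Pa/L = 6·3/12 = 3/2 kN
Superposition: R_A = 133/2 kN, R_B = 167/2 kN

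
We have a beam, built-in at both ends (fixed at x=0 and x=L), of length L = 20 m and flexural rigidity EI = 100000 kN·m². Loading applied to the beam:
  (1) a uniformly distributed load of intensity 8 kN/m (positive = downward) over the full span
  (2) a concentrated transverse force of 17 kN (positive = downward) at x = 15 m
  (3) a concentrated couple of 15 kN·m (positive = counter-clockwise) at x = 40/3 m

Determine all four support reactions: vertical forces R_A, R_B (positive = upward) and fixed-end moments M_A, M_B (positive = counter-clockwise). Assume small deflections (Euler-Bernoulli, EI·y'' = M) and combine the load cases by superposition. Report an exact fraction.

Load 1 — uniform load w=8 kN/m over full span:
  R_A = wL/2 = 8·20/2 = 80 kN
  M_A = wL²/12 = 8·20²/12 = 800/3 kN·m
  R_B = wL/2 = 8·20/2 = 80 kN
  M_B = -wL²/12 = -8·20²/12 = -800/3 kN·m
Load 2 — point force P=17 kN at a=15 m (b=L-a=5):
  R_A = Pb²(3a+b)/L³ = 17·5²·(3·15+5)/20³ = 85/32 kN
  M_A = Pab²/L² = 17·15·5²/20² = 255/16 kN·m
  R_B = Pa²(a+3b)/L³ = 17·15²·(15+3·5)/20³ = 459/32 kN
  M_B = -Pa²b/L² = -17·15²·5/20² = -765/16 kN·m
Load 3 — applied couple M₀=15 kN·m at a=40/3 m (b=L-a=20/3):
  R_A = 6M₀ab/L³ = 6·15·(40/3)·(20/3)/20³ = 1 kN
  M_A = M₀b(2a-b)/L² = 15·(20/3)·(2·(40/3)-(20/3))/20² = 5 kN·m
  R_B = -6M₀ab/L³ = -6·15·(40/3)·(20/3)/20³ = -1 kN
  M_B = M₀a(2b-a)/L² = 15·(40/3)·(2·(20/3)-(40/3))/20² = 0 kN·m
Superposition: R_A = 2677/32 kN, M_A = 13805/48 kN·m, R_B = 2987/32 kN, M_B = -15095/48 kN·m

R_A = 2677/32 kN, M_A = 13805/48 kN·m, R_B = 2987/32 kN, M_B = -15095/48 kN·m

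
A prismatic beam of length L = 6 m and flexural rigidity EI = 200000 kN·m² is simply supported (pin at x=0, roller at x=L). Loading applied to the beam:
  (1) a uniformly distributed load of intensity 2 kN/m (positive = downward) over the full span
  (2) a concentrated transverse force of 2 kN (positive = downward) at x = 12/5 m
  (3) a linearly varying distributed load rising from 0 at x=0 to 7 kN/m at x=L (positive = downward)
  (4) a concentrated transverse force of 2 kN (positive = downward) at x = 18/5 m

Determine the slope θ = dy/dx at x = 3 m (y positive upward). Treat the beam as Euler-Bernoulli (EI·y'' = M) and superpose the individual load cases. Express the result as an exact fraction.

θ(3) = -147/16000000 rad

Load 1 — uniform load w=2 kN/m over full span:
  θ_1 = -w(L³-6Lx²+4x³)/(24EI) = -2·(6³-6·6·3²+4·3³)/(24·200000) = 0 rad
Load 2 — point force P=2 kN at a=12/5 m (b=L-a=18/5):
  θ_2 = -Pa(2L²-6Lx+3x²+a²)/(6LEI)  [x>a] = -2·(12/5)·(2·6²-6·6·3+3·3²+(12/5)²)/(6·6·200000) = 27/12500000 rad
Load 3 — triangular load w₀=7 kN/m (0→w₀ over full span):
  θ_3 = -w₀(7L⁴-30L²x²+15x⁴)/(360LEI) = -7·(7·6⁴-30·6²·3²+15·3⁴)/(360·6·200000) = -147/16000000 rad
Load 4 — point force P=2 kN at a=18/5 m (b=L-a=12/5):
  θ_4 = -Pb(L²-b²-3x²)/(6LEI)  [x≤a] = -2·(12/5)·(6²-(12/5)²-3·3²)/(6·6·200000) = -27/12500000 rad
Superposition: θ = Σ θ_i = -147/16000000 rad ≈ -0.000009 rad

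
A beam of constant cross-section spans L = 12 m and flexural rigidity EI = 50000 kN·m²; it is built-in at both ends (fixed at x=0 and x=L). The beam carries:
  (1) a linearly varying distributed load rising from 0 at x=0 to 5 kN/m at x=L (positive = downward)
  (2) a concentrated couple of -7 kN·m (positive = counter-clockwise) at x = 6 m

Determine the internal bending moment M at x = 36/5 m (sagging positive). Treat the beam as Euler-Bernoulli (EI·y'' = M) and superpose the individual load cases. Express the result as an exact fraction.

M(36/5) = 1733/100 kN·m

Load 1 — triangular load w₀=5 kN/m (0→w₀ over full span):
  M_1 = 3w₀Lx/20 - w₀L²/30 - w₀x³/(6L) = 3·5·12·(36/5)/20 - 5·12²/30 - 5·(36/5)³/(6·12) = 372/25 kN·m
Load 2 — applied couple M₀=-7 kN·m at a=6 m (b=L-a=6):
  M_2 = R_Ax - M_A - M₀  [x>a] with R_A=-7/8, M_A=-7/4 = (-7/8)·(36/5) - (-7/4) - (-7) = 49/20 kN·m
Superposition: M = Σ M_i = 1733/100 kN·m ≈ 17.330000 kN·m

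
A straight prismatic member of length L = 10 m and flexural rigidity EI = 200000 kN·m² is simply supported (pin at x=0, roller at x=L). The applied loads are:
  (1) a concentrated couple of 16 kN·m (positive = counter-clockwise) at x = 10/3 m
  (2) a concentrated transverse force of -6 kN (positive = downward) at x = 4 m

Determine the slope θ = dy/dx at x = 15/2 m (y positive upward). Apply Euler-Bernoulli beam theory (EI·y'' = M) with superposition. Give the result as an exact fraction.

Load 1 — applied couple M₀=16 kN·m at a=10/3 m (b=L-a=20/3):
  θ_1 = (M₀x²/(2L)-M₀(x-a)+C₁)/EI  [x>a] with C₁=M₀(3b²-L²)/(6L)=80/9 = (16·(15/2)²/(2·10)-16·((15/2)-(10/3))+(80/9))/200000 = -23/360000 rad
Load 2 — point force P=-6 kN at a=4 m (b=L-a=6):
  θ_2 = -Pa(2L²-6Lx+3x²+a²)/(6LEI)  [x>a] = -(-6)·4·(2·10²-6·10·(15/2)+3·(15/2)²+4²)/(6·10·200000) = -261/2000000 rad
Superposition: θ = Σ θ_i = -3499/18000000 rad ≈ -0.000194 rad

θ(15/2) = -3499/18000000 rad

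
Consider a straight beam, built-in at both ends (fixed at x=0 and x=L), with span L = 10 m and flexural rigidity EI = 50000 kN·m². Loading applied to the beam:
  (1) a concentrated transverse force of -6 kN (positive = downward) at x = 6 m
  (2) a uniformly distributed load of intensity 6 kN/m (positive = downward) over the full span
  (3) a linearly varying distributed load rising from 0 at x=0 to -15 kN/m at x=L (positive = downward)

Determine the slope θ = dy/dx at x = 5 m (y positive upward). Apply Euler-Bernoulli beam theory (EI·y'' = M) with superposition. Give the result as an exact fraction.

θ(5) = 817/4000000 rad

Load 1 — point force P=-6 kN at a=6 m (b=L-a=4):
  θ_1 = -Pb²x(2aL-(3a+b)x)/(2L³EI)  [x≤a] = -(-6)·4²·5·(2·6·10-(3·6+4)·5)/(2·10³·50000) = 3/62500 rad
Load 2 — uniform load w=6 kN/m over full span:
  θ_2 = -wx(L-x)(L-2x)/(12EI) = -6·5·(10-5)·(10-2·5)/(12·50000) = 0 rad
Load 3 — triangular load w₀=-15 kN/m (0→w₀ over full span):
  θ_3 = -w₀(2x(L-x)(L-2x)(x+2L)+x²(L-x)²)/(120LEI) = -(-15)·(2·5·(10-5)·(10-2·5)·(5+2·10)+5²·(10-5)²)/(120·10·50000) = 1/6400 rad
Superposition: θ = Σ θ_i = 817/4000000 rad ≈ 0.000204 rad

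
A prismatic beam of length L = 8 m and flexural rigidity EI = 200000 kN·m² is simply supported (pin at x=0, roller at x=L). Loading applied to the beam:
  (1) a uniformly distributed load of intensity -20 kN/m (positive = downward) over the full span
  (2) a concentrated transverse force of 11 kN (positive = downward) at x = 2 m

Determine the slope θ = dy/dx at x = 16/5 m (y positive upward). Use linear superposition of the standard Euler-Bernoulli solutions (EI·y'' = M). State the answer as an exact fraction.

θ(16/5) = 18317/30000000 rad

Load 1 — uniform load w=-20 kN/m over full span:
  θ_1 = -w(L³-6Lx²+4x³)/(24EI) = -(-20)·(8³-6·8·(16/5)²+4·(16/5)³)/(24·200000) = 148/234375 rad
Load 2 — point force P=11 kN at a=2 m (b=L-a=6):
  θ_2 = -Pa(2L²-6Lx+3x²+a²)/(6LEI)  [x>a] = -11·2·(2·8²-6·8·(16/5)+3·(16/5)²+2²)/(6·8·200000) = -209/10000000 rad
Superposition: θ = Σ θ_i = 18317/30000000 rad ≈ 0.000611 rad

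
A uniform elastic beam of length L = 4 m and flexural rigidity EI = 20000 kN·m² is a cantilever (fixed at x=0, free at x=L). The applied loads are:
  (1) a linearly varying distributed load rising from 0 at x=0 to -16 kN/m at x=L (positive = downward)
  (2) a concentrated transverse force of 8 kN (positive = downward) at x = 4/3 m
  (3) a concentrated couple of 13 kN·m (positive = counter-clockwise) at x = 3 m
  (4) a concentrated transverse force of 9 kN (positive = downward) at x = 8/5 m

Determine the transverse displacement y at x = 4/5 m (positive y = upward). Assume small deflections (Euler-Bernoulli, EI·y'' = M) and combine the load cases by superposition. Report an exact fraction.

Load 1 — triangular load w₀=-16 kN/m (0→w₀ over full span):
  y_1 = (w₀Lx³/12-w₀L²x²/6-w₀x⁵/(120L))/EI = ((-16)·4·(4/5)³/12-(-16)·4²·(4/5)²/6-(-16)·(4/5)⁵/(120·4))/20000 = 36016/29296875 m
Load 2 — point force P=8 kN at a=4/3 m (b=L-a=8/3):
  y_2 = -Px²(3a-x)/(6EI)  [x≤a] = -8·(4/5)²·(3·(4/3)-(4/5))/(6·20000) = -32/234375 m
Load 3 — applied couple M₀=13 kN·m at a=3 m (b=L-a=1):
  y_3 = M₀x²/(2EI)  [x≤a] = 13·(4/5)²/(2·20000) = 13/62500 m
Load 4 — point force P=9 kN at a=8/5 m (b=L-a=12/5):
  y_4 = -Px²(3a-x)/(6EI)  [x≤a] = -9·(4/5)²·(3·(8/5)-(4/5))/(6·20000) = -3/15625 m
Superposition: y = Σ y_i = 43313/39062500 m ≈ 0.001109 m

y(4/5) = 43313/39062500 m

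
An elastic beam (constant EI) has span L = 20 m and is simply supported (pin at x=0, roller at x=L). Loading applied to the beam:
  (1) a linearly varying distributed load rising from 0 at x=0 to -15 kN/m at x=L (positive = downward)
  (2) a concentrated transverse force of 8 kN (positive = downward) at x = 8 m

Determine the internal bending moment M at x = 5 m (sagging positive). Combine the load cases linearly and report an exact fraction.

M(5) = -1683/8 kN·m

Load 1 — triangular load w₀=-15 kN/m (0→w₀ over full span):
  M_1 = w₀Lx/6 - w₀x³/(6L) = (-15)·20·5/6 - (-15)·5³/(6·20) = -1875/8 kN·m
Load 2 — point force P=8 kN at a=8 m (b=L-a=12):
  M_2 = Pbx/L  [x≤a] = 8·12·5/20 = 24 kN·m
Superposition: M = Σ M_i = -1683/8 kN·m ≈ -210.375000 kN·m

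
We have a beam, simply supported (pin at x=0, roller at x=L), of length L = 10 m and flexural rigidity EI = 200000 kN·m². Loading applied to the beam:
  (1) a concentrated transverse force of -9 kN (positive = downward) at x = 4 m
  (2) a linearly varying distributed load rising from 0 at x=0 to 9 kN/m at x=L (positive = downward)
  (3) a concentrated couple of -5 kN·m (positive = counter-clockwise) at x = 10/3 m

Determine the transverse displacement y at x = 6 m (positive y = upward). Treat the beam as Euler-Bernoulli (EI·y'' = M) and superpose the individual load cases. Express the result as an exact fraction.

Load 1 — point force P=-9 kN at a=4 m (b=L-a=6):
  y_1 = -Pa(L-x)(2Lx-a²-x²)/(6LEI)  [x>a] = -(-9)·4·(10-6)·(2·10·6-4²-6²)/(6·10·200000) = 51/62500 m
Load 2 — triangular load w₀=9 kN/m (0→w₀ over full span):
  y_2 = -w₀x(7L⁴-10L²x²+3x⁴)/(360LEI) = -9·6·(7·10⁴-10·10²·6²+3·6⁴)/(360·10·200000) = -222/78125 m
Load 3 — applied couple M₀=-5 kN·m at a=10/3 m (b=L-a=20/3):
  y_3 = (M₀x³/(6L)-M₀(x-a)²/2+C₁x)/EI  [x>a] with C₁=M₀(3b²-L²)/(6L)=-25/9 = ((-5)·6³/(6·10)-(-5)·(6-(10/3))²/2+(-25/9)·6)/200000 = -19/225000 m
Superposition: y = Σ y_i = -11869/5625000 m ≈ -0.002110 m

y(6) = -11869/5625000 m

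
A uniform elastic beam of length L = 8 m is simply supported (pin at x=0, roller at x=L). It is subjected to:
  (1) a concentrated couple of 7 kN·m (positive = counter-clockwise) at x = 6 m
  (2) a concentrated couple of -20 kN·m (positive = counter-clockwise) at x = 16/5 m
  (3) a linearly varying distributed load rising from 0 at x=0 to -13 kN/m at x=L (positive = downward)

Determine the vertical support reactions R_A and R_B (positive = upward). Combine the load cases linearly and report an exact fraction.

R_A = -455/24 kN, R_B = -793/24 kN

Load 1 — applied couple M₀=7 kN·m at a=6 m (b=L-a=2):
  R_A = M₀/L = 7/8 kN
  R_B = -M₀/L = -7/8 kN
Load 2 — applied couple M₀=-20 kN·m at a=16/5 m (b=L-a=24/5):
  R_A = M₀/L = (-20)/8 = -5/2 kN
  R_B = -M₀/L = -(-20)/8 = 5/2 kN
Load 3 — triangular load w₀=-13 kN/m (0→w₀ over full span):
  R_A = w₀L/6 = (-13)·8/6 = -52/3 kN
  R_B = w₀L/3 = (-13)·8/3 = -104/3 kN
Superposition: R_A = -455/24 kN, R_B = -793/24 kN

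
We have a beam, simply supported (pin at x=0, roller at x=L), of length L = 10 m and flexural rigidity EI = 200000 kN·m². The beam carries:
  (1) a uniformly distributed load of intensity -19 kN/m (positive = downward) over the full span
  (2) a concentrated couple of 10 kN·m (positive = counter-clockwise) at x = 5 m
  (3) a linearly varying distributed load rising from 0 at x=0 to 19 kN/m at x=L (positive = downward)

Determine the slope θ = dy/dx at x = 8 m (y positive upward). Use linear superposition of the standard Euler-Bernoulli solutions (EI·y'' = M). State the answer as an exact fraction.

θ(8) = -27859/18000000 rad

Load 1 — uniform load w=-19 kN/m over full span:
  θ_1 = -w(L³-6Lx²+4x³)/(24EI) = -(-19)·(10³-6·10·8²+4·8³)/(24·200000) = -627/200000 rad
Load 2 — applied couple M₀=10 kN·m at a=5 m (b=L-a=5):
  θ_2 = (M₀x²/(2L)-M₀(x-a)+C₁)/EI  [x>a] with C₁=M₀(3b²-L²)/(6L)=-25/6 = (10·8²/(2·10)-10·(8-5)+(-25/6))/200000 = -13/1200000 rad
Load 3 — triangular load w₀=19 kN/m (0→w₀ over full span):
  θ_3 = -w₀(7L⁴-30L²x²+15x⁴)/(360LEI) = -19·(7·10⁴-30·10²·8²+15·8⁴)/(360·10·200000) = 14383/9000000 rad
Superposition: θ = Σ θ_i = -27859/18000000 rad ≈ -0.001548 rad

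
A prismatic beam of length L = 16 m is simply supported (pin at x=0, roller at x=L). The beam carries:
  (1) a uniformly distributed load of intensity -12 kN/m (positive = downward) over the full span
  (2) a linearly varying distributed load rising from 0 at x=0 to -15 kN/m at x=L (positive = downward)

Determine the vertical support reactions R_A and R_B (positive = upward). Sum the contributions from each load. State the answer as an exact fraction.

Load 1 — uniform load w=-12 kN/m over full span:
  R_A = wL/2 = (-12)·16/2 = -96 kN
  R_B = wL/2 = (-12)·16/2 = -96 kN
Load 2 — triangular load w₀=-15 kN/m (0→w₀ over full span):
  R_A = w₀L/6 = (-15)·16/6 = -40 kN
  R_B = w₀L/3 = (-15)·16/3 = -80 kN
Superposition: R_A = -136 kN, R_B = -176 kN

R_A = -136 kN, R_B = -176 kN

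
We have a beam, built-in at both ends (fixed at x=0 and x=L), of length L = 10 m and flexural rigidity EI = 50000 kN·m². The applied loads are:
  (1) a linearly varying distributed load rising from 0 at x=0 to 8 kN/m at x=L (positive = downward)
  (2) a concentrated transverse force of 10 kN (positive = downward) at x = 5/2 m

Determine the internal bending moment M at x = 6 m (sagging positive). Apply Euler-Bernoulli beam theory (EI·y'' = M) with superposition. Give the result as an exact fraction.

Load 1 — triangular load w₀=8 kN/m (0→w₀ over full span):
  M_1 = 3w₀Lx/20 - w₀L²/30 - w₀x³/(6L) = 3·8·10·6/20 - 8·10²/30 - 8·6³/(6·10) = 248/15 kN·m
Load 2 — point force P=10 kN at a=5/2 m (b=L-a=15/2):
  M_2 = Pa²(a+3b)(L-x)/L³ - Pa²b/L²  [x>a] = 10·(5/2)²·((5/2)+3·(15/2))·(10-6)/10³ - 10·(5/2)²·(15/2)/10² = 25/16 kN·m
Superposition: M = Σ M_i = 4343/240 kN·m ≈ 18.095833 kN·m

M(6) = 4343/240 kN·m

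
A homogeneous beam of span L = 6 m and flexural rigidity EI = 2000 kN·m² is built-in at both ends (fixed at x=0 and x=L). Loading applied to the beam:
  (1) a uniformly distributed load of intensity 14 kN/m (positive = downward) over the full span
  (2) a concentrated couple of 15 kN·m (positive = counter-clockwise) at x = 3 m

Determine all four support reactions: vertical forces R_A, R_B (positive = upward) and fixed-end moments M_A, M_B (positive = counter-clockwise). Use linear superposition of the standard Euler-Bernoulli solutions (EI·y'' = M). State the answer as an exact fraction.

R_A = 183/4 kN, M_A = 183/4 kN·m, R_B = 153/4 kN, M_B = -153/4 kN·m

Load 1 — uniform load w=14 kN/m over full span:
  R_A = wL/2 = 14·6/2 = 42 kN
  M_A = wL²/12 = 14·6²/12 = 42 kN·m
  R_B = wL/2 = 14·6/2 = 42 kN
  M_B = -wL²/12 = -14·6²/12 = -42 kN·m
Load 2 — applied couple M₀=15 kN·m at a=3 m (b=L-a=3):
  R_A = 6M₀ab/L³ = 6·15·3·3/6³ = 15/4 kN
  M_A = M₀b(2a-b)/L² = 15·3·(2·3-3)/6² = 15/4 kN·m
  R_B = -6M₀ab/L³ = -6·15·3·3/6³ = -15/4 kN
  M_B = M₀a(2b-a)/L² = 15·3·(2·3-3)/6² = 15/4 kN·m
Superposition: R_A = 183/4 kN, M_A = 183/4 kN·m, R_B = 153/4 kN, M_B = -153/4 kN·m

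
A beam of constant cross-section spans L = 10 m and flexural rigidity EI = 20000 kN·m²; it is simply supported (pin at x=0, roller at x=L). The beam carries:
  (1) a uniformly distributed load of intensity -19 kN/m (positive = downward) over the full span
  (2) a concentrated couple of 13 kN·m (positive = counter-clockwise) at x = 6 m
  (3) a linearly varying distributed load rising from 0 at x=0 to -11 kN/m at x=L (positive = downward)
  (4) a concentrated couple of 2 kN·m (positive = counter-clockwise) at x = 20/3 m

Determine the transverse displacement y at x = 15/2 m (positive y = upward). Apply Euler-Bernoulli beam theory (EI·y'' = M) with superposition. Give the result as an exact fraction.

Load 1 — uniform load w=-19 kN/m over full span:
  y_1 = -wx(L³-2Lx²+x³)/(24EI) = -(-19)·(15/2)·(10³-2·10·(15/2)²+(15/2)³)/(24·20000) = 361/4096 m
Load 2 — applied couple M₀=13 kN·m at a=6 m (b=L-a=4):
  y_2 = (M₀x³/(6L)-M₀(x-a)²/2+C₁x)/EI  [x>a] with C₁=M₀(3b²-L²)/(6L)=-169/15 = (13·(15/2)³/(6·10)-13·((15/2)-6)²/2+(-169/15)·(15/2))/20000 = -247/640000 m
Load 3 — triangular load w₀=-11 kN/m (0→w₀ over full span):
  y_3 = -w₀x(7L⁴-10L²x²+3x⁴)/(360LEI) = -(-11)·(15/2)·(7·10⁴-10·10²·(15/2)²+3·(15/2)⁴)/(360·10·20000) = 1309/49152 m
Load 4 — applied couple M₀=2 kN·m at a=20/3 m (b=L-a=10/3):
  y_4 = (M₀x³/(6L)-M₀(x-a)²/2+C₁x)/EI  [x>a] with C₁=M₀(3b²-L²)/(6L)=-20/9 = (2·(15/2)³/(6·10)-2·((15/2)-(20/3))²/2+(-20/9)·(15/2))/20000 = -19/115200 m
Superposition: y = Σ y_i = 10526107/92160000 m ≈ 0.114216 m

y(15/2) = 10526107/92160000 m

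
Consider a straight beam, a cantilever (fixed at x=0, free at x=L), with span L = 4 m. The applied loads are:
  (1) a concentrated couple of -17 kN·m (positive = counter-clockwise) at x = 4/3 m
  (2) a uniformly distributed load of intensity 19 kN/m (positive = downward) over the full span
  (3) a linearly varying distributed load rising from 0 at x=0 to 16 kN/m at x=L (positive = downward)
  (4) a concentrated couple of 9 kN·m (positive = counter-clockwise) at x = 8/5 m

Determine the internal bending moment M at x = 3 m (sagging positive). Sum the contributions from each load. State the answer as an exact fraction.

Load 1 — applied couple M₀=-17 kN·m at a=4/3 m (b=L-a=8/3):
  M_1 = 0  [x>a] = 0 kN·m
Load 2 — uniform load w=19 kN/m over full span:
  M_2 = -w(L-x)²/2 = -19·(4-3)²/2 = -19/2 kN·m
Load 3 — triangular load w₀=16 kN/m (0→w₀ over full span):
  M_3 = w₀Lx/2 - w₀L²/3 - w₀x³/(6L) = 16·4·3/2 - 16·4²/3 - 16·3³/(6·4) = -22/3 kN·m
Load 4 — applied couple M₀=9 kN·m at a=8/5 m (b=L-a=12/5):
  M_4 = 0  [x>a] = 0 kN·m
Superposition: M = Σ M_i = -101/6 kN·m ≈ -16.833333 kN·m

M(3) = -101/6 kN·m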